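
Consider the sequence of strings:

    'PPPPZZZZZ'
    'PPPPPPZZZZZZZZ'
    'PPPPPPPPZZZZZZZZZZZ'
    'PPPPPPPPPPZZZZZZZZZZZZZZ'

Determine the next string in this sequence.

Each string has the form P^{2n} Z^{3n-1}, where the shown terms are n = 2, 3, 4, 5.
At n = 6 the blocks have lengths 12, 17.

PPPPPPPPPPPPZZZZZZZZZZZZZZZZZ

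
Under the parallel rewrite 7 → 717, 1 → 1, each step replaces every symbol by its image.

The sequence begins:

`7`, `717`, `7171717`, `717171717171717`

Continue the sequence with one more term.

7171717171717171717171717171717

Replace each of the 15 characters of 717171717171717 in place — 717 1 717 1 717 1 717 1 717 1 717 1 717 1 717 — and concatenate.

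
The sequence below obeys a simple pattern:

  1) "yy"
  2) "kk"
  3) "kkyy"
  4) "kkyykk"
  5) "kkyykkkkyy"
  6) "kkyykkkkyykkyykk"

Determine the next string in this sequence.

This is a Fibonacci-style word recurrence s(k) = s(k−1)·s(k−2): e.g. kk·yy = kkyy.
The next term joins kkyykkkkyykkyykk and kkyykkkkyy.

kkyykkkkyykkyykkkkyykkkkyy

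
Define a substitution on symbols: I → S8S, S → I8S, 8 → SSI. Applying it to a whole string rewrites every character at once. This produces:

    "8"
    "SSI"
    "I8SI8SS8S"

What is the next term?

Rewriting each symbol of I8SI8SS8S: I→S8S, 8→SSI, S→I8S, I→S8S, 8→SSI, S→I8S, S→I8S, 8→SSI, S→I8S, which concatenates to S8S SSI I8S S8S SSI I8S I8S SSI I8S.

S8SSSII8SS8SSSII8SI8SSSII8S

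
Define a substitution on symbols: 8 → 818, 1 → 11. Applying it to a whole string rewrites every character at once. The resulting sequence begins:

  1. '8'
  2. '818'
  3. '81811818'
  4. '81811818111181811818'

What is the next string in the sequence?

Rewriting the 20 symbols of 81811818111181811818 one by one yields 818 11 818 11 11 818 11 818 11 11 11 11 818 11 818 11 11 818 11 818; concatenated:

818118181111818118181111111181811818111181811818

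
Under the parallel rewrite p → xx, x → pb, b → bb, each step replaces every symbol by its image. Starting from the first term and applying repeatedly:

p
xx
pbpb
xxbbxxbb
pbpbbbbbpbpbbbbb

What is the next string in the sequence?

Replace each of the 16 characters of pbpbbbbbpbpbbbbb in place — xx bb xx bb bb bb bb bb xx bb xx bb bb bb bb bb — and concatenate.

xxbbxxbbbbbbbbbbxxbbxxbbbbbbbbbb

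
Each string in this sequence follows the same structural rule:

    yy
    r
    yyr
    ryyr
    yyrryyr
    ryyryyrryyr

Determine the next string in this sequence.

This is a Fibonacci-style word recurrence s(k) = s(k−2)·s(k−1): e.g. yy·r = yyr.
So term 7 is yyrryyr·ryyryyrryyr.

yyrryyrryyryyrryyr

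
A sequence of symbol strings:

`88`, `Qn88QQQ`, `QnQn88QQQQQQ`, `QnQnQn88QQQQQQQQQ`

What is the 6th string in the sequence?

QnQnQnQnQn88QQQQQQQQQQQQQQQ

s(k+1) = Qn·s(k)·QQQ, so each term gains Qn as a prefix and QQQ as a suffix.
From QnQnQn88QQQQQQQQQ, 2 further steps: QnQnQn88QQQQQQQQQ → QnQnQnQn88QQQQQQQQQQQQ → (answer).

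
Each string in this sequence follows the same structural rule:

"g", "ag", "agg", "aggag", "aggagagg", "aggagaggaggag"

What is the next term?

This is a Fibonacci-style word recurrence s(k) = s(k−1)·s(k−2): e.g. ag·g = agg.
Continuing: aggagaggaggag · aggagagg gives term 7.

aggagaggaggagaggagagg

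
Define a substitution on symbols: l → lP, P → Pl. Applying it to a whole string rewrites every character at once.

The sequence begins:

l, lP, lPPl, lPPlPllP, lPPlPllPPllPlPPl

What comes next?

φ(lPPlPllPPllPlPPl) expands symbol-by-symbol to lP Pl Pl lP Pl lP lP Pl Pl lP lP Pl lP Pl Pl lP; joining the 16 pieces gives the next term.

lPPlPllPPllPlPPlPllPlPPllPPlPllP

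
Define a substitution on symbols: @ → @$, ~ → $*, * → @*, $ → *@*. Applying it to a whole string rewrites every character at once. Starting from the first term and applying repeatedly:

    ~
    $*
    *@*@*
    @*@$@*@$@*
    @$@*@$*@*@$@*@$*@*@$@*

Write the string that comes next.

@$*@*@$@*@$*@*@*@$@*@$*@*@$@*@$*@*@*@$@*@$*@*@$@*

Applying the rule to each of the 22 symbols of @$@*@$*@*@$@*@$*@*@$@* gives the pieces @$ *@* @$ @* @$ *@* @* @$ @* @$ *@* @$ @* @$ *@* @* @$ @* @$ *@* @$ @*, which concatenate to the answer.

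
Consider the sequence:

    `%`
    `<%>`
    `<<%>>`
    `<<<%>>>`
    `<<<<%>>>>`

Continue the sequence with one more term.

<<<<<%>>>>>

Every step adds < to the front and > to the end of the previous string.
One more step from <<<<%>>>> gives the answer.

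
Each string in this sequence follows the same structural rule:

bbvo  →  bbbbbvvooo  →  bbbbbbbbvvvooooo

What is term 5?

Each string has the form b^{3n-1} v^{n} o^{2n-1} (n = 1, 2, …).
At n = 5 the blocks have lengths 14, 5, 9.

bbbbbbbbbbbbbbvvvvvooooooooo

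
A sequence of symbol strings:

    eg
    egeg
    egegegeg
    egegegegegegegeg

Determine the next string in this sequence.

egegegegegegegegegegegegegegegeg

Every step duplicates the string.
One more doubling of egegegegegegegeg gives the answer.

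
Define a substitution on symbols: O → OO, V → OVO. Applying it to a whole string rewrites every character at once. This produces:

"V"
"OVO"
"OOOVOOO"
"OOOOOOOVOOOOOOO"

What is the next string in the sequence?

OOOOOOOOOOOOOOOVOOOOOOOOOOOOOOO

Applying the rule to each of the 15 symbols of OOOOOOOVOOOOOOO gives the pieces OO OO OO OO OO OO OO OVO OO OO OO OO OO OO OO, which concatenate to the answer.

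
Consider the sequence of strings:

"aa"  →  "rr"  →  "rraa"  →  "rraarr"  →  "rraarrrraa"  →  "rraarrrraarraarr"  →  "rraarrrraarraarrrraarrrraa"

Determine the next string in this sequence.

This is a Fibonacci-style word recurrence s(k) = s(k−1)·s(k−2): e.g. rr·aa = rraa.
Continuing: rraarrrraarraarrrraarrrraa · rraarrrraarraarr gives term 8.

rraarrrraarraarrrraarrrraarraarrrraarraarr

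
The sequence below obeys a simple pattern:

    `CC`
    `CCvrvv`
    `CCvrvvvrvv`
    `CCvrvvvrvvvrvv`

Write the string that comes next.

The strings grow by a fixed suffix vrvv each time.
Applying this once more to CCvrvvvrvvvrvv:

CCvrvvvrvvvrvvvrvv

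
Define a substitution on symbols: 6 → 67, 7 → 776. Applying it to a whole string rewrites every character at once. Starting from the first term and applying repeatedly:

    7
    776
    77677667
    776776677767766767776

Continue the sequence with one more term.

7767766777677667677767767766777677667677766777677677667

Applying the rule to each of the 21 symbols of 776776677767766767776 gives the pieces 776 776 67 776 776 67 67 776 776 776 67 776 776 67 67 776 67 776 776 776 67, which concatenate to the answer.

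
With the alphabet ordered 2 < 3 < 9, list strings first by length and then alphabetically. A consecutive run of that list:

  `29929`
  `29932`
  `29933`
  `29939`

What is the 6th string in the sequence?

29993

Continuing the enumeration 2 steps past 29939: 29939 → 29992 → (answer).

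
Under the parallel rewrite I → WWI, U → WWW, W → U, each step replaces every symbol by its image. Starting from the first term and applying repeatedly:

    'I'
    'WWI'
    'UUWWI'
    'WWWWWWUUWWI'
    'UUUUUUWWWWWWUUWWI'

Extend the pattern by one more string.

Applying the rule to each of the 17 symbols of UUUUUUWWWWWWUUWWI gives the pieces WWW WWW WWW WWW WWW WWW U U U U U U WWW WWW U U WWI, which concatenate to the answer.

WWWWWWWWWWWWWWWWWWUUUUUUWWWWWWUUWWI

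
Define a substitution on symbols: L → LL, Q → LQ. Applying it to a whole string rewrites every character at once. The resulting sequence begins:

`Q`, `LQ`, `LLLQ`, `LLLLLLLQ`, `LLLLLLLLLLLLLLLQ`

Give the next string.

Applying the rule to each of the 16 symbols of LLLLLLLLLLLLLLLQ gives the pieces LL LL LL LL LL LL LL LL LL LL LL LL LL LL LL LQ, which concatenate to the answer.

LLLLLLLLLLLLLLLLLLLLLLLLLLLLLLLQ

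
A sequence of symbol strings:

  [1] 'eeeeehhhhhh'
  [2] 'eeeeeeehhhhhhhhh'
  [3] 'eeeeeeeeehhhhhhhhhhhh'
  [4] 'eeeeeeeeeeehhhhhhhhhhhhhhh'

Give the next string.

Term n consists of 2n+1 e's, followed by 3n h's, where the shown terms are n = 2, 3, 4, 5.
Setting n = 6 gives 13, 18 characters in each block.

eeeeeeeeeeeeehhhhhhhhhhhhhhhhhh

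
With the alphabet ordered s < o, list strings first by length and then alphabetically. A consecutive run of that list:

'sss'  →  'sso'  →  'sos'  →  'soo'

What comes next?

The successor of soo increments the rightmost position that isn't already o and resets every position after it to s.

oss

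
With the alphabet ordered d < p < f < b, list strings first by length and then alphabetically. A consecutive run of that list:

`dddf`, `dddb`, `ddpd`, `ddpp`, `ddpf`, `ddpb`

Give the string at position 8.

Stepping forward 2 times from ddpb: ddpb → ddfd, then the target.

ddfp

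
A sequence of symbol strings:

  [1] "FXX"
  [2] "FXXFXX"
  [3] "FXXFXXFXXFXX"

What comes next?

Every step duplicates the string.
Doubling FXXFXXFXXFXX:

FXXFXXFXXFXXFXXFXXFXXFXX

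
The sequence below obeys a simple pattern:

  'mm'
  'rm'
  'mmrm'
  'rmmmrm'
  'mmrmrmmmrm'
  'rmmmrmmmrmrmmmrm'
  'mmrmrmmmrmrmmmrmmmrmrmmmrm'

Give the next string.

rmmmrmmmrmrmmmrmmmrmrmmmrmrmmmrmmmrmrmmmrm

From term 3 onward, concatenate the second-to-last term with the last: mm·rm = mmrm, rm·mmrm = rmmmrm, …
So term 8 is rmmmrmmmrmrmmmrm·mmrmrmmmrmrmmmrmmmrmrmmmrm.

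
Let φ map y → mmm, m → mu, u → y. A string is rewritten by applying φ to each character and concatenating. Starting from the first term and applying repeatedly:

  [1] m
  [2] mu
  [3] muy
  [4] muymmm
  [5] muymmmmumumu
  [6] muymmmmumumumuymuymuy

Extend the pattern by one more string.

Replace each of the 21 characters of muymmmmumumumuymuymuy in place — mu y mmm mu mu mu mu y mu y mu y mu y mmm mu y mmm mu y mmm — and concatenate.

muymmmmumumumuymuymuymuymmmmuymmmmuymmm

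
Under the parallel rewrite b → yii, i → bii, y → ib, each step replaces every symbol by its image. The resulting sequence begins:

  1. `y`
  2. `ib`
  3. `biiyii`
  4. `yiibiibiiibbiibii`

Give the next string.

ibbiibiiyiibiibiiyiibiibiibiiyiiyiibiibiiyiibiibii

Replace each of the 17 characters of yiibiibiiibbiibii in place — ib bii bii yii bii bii yii bii bii bii yii yii bii bii yii bii bii — and concatenate.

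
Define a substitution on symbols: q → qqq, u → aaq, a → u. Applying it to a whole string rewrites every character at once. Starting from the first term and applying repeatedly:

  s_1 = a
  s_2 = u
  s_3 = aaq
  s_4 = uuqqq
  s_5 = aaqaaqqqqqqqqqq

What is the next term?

Rewriting the 15 symbols of aaqaaqqqqqqqqqq one by one yields u u qqq u u qqq qqq qqq qqq qqq qqq qqq qqq qqq qqq; concatenated:

uuqqquuqqqqqqqqqqqqqqqqqqqqqqqqqqqqqq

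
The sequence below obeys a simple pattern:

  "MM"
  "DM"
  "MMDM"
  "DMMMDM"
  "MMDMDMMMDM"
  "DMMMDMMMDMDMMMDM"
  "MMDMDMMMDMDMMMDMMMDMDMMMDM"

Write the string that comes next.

Each term (from the third on) is the two preceding terms concatenated in order: term 3 = MM·DM = MMDM.
Continuing: DMMMDMMMDMDMMMDM · MMDMDMMMDMDMMMDMMMDMDMMMDM gives term 8.

DMMMDMMMDMDMMMDMMMDMDMMMDMDMMMDMMMDMDMMMDM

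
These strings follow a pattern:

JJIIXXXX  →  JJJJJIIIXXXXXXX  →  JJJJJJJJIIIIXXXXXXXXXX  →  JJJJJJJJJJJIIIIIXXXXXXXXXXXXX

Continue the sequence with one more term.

JJJJJJJJJJJJJJIIIIIIXXXXXXXXXXXXXXXX

Reading off run lengths: J runs 2, 5, 8, 11; I runs 2, 3, 4, 5; X runs 4, 7, 10, 13 — each is linear in n (n = 1, 2, …).
Setting n = 5 gives 14, 6, 16 characters in each block.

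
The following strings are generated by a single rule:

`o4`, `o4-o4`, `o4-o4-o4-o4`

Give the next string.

Every step duplicates the string with '-' between the halves.
Doubling o4-o4-o4-o4 with '-' between the halves:

o4-o4-o4-o4-o4-o4-o4-o4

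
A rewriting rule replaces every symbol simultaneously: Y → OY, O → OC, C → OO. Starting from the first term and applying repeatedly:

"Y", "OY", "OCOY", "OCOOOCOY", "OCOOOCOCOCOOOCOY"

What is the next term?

Rewriting the 16 symbols of OCOOOCOCOCOOOCOY one by one yields OC OO OC OC OC OO OC OO OC OO OC OC OC OO OC OY; concatenated:

OCOOOCOCOCOOOCOOOCOOOCOCOCOOOCOY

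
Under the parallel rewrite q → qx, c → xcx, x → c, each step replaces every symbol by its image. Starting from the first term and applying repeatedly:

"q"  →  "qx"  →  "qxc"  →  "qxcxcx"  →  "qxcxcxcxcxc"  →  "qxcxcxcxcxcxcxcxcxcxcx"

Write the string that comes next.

Rewriting the 22 symbols of qxcxcxcxcxcxcxcxcxcxcx one by one yields qx c xcx c xcx c xcx c xcx c xcx c xcx c xcx c xcx c xcx c xcx c; concatenated:

qxcxcxcxcxcxcxcxcxcxcxcxcxcxcxcxcxcxcxcxcxc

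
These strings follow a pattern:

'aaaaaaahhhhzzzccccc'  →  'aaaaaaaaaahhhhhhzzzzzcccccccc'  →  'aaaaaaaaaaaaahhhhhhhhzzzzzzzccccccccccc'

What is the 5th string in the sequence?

aaaaaaaaaaaaaaaaaaahhhhhhhhhhhhzzzzzzzzzzzccccccccccccccccc

Reading off run lengths: a runs 7, 10, 13; h runs 4, 6, 8; z runs 3, 5, 7; c runs 5, 8, 11 — each is linear in n, where the shown terms are n = 2, 3, 4.
Setting n = 6 gives 19, 12, 11, 17 characters in each block.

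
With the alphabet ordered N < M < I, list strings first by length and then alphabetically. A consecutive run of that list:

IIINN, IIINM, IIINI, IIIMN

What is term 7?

IIIIN

Advancing 3 positions from IIIMN through IIIMN → IIIMM → IIIMI reaches term 7.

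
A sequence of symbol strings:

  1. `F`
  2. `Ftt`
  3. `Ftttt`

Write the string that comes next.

The strings grow by a fixed suffix tt each time.
Applying this once more to Ftttt:

Ftttttt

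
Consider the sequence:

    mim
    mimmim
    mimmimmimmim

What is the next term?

s(k+1) = s(k)·s(k) — each term doubles the last.
One more doubling of mimmimmimmim gives the answer.

mimmimmimmimmimmimmimmim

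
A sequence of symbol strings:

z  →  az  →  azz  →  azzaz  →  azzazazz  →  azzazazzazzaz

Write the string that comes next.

azzazazzazzazazzazazz

From term 3 onward, concatenate the last term with the second-to-last: az·z = azz, azz·az = azzaz, …
So term 7 is azzazazzazzaz·azzazazz.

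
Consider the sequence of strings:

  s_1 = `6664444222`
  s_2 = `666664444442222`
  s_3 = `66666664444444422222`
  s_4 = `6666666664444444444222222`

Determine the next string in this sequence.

666666666664444444444442222222

The n-th term is 2n-1 6's then 2n 4's then n+1 2's, where the shown terms are n = 2, 3, 4, 5.
Setting n = 6 gives 11, 12, 7 characters in each block.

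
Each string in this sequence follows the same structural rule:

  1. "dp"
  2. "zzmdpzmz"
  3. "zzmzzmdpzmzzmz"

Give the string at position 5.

zzmzzmzzmzzmdpzmzzmzzmzzmz

Every step adds zzm to the front and zmz to the end of the previous string.
From zzmzzmdpzmzzmz, 2 further steps: zzmzzmdpzmzzmz → zzmzzmzzmdpzmzzmzzmz → (answer).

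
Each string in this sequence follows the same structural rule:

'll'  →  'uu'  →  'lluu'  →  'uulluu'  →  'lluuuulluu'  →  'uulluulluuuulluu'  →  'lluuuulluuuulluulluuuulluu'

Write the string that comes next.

uulluulluuuulluulluuuulluuuulluulluuuulluu

This is a Fibonacci-style word recurrence s(k) = s(k−2)·s(k−1): e.g. ll·uu = lluu.
Continuing: uulluulluuuulluu · lluuuulluuuulluulluuuulluu gives term 8.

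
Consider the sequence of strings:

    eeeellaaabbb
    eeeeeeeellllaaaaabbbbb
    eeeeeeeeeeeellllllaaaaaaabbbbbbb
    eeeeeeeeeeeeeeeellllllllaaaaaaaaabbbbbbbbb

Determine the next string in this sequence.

eeeeeeeeeeeeeeeeeeeellllllllllaaaaaaaaaaabbbbbbbbbbb

Reading off run lengths: e runs 4, 8, 12, 16; l runs 2, 4, 6, 8; a runs 3, 5, 7, 9; b runs 3, 5, 7, 9 — each is linear in n (n = 1, 2, …).
For the next term, n = 5, so the run lengths are 20, 10, 11, 11.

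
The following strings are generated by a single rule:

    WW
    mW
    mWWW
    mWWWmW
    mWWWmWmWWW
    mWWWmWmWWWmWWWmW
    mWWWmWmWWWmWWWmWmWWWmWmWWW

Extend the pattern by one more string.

mWWWmWmWWWmWWWmWmWWWmWmWWWmWWWmWmWWWmWWWmW

From term 3 onward, concatenate the last term with the second-to-last: mW·WW = mWWW, mWWW·mW = mWWWmW, …
The next term joins mWWWmWmWWWmWWWmWmWWWmWmWWW and mWWWmWmWWWmWWWmW.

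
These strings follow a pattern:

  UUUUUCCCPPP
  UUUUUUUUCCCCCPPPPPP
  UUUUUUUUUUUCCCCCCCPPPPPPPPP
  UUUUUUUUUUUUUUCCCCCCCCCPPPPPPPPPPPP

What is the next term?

The n-th term is 3n+2 U's then 2n+1 C's then 3n P's (n = 1, 2, …).
At n = 5 the blocks have lengths 17, 11, 15.

UUUUUUUUUUUUUUUUUCCCCCCCCCCCPPPPPPPPPPPPPPP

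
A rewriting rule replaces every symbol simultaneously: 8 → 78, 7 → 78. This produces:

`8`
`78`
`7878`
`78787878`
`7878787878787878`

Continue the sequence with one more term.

Rewriting the 16 symbols of 7878787878787878 one by one yields 78 78 78 78 78 78 78 78 78 78 78 78 78 78 78 78; concatenated:

78787878787878787878787878787878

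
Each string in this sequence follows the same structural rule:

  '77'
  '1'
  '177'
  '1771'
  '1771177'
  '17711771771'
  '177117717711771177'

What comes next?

From term 3 onward, concatenate the last term with the second-to-last: 1·77 = 177, 177·1 = 1771, …
So term 8 is 177117717711771177·17711771771.

17711771771177117717711771771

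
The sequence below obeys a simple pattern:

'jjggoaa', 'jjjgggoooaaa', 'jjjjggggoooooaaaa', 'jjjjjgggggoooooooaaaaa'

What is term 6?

jjjjjjjgggggggoooooooooooaaaaaaa

Each string has the form j^{n+1} g^{n+1} o^{2n-1} a^{n+1} (n = 1, 2, …).
At n = 6 the blocks have lengths 7, 7, 11, 7.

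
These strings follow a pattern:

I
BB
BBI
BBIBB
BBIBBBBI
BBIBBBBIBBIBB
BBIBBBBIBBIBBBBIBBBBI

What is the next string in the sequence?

Each term (from the third on) is the previous term followed by the one before it: term 3 = BB·I = BBI.
Continuing: BBIBBBBIBBIBBBBIBBBBI · BBIBBBBIBBIBB gives term 8.

BBIBBBBIBBIBBBBIBBBBIBBIBBBBIBBIBB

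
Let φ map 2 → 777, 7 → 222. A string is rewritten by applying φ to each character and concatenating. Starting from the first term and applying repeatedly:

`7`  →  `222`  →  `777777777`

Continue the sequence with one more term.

Rewriting each symbol of 777777777: 7→222, 7→222, 7→222, 7→222, 7→222, 7→222, 7→222, 7→222, 7→222, which concatenates to 222 222 222 222 222 222 222 222 222.

222222222222222222222222222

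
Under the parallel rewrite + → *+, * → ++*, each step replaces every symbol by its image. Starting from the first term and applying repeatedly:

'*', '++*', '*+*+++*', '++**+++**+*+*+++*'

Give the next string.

Applying the rule to each of the 17 symbols of ++**+++**+*+*+++* gives the pieces *+ *+ ++* ++* *+ *+ *+ ++* ++* *+ ++* *+ ++* *+ *+ *+ ++*, which concatenate to the answer.

*+*+++*++**+*+*+++*++**+++**+++**+*+*+++*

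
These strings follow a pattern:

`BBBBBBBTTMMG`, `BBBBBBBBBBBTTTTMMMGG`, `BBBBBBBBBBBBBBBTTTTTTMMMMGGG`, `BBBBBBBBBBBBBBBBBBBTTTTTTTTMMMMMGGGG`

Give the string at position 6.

Reading off run lengths: B runs 7, 11, 15, 19; T runs 2, 4, 6, 8; M runs 2, 3, 4, 5; G runs 1, 2, 3, 4 — each is linear in n, where the shown terms are n = 2, 3, 4, 5.
Setting n = 7 gives 27, 12, 7, 6 characters in each block.

BBBBBBBBBBBBBBBBBBBBBBBBBBBTTTTTTTTTTTTMMMMMMMGGGGGG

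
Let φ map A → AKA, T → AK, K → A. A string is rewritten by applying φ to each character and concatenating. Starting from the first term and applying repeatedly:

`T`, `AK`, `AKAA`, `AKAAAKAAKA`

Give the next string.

Expanding AKAAAKAAKA: A→AKA, K→A, A→AKA, A→AKA, A→AKA, K→A, A→AKA, A→AKA, K→A, A→AKA. Concatenated: AKA A AKA AKA AKA A AKA AKA A AKA.

AKAAAKAAKAAKAAAKAAKAAAKA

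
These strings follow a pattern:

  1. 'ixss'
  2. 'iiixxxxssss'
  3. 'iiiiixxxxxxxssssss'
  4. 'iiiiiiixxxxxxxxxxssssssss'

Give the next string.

iiiiiiiiixxxxxxxxxxxxxssssssssss

Term n consists of 2n-1 i's, followed by 3n-2 x's, followed by 2n s's (n = 1, 2, …).
For the next term, n = 5, so the run lengths are 9, 13, 10.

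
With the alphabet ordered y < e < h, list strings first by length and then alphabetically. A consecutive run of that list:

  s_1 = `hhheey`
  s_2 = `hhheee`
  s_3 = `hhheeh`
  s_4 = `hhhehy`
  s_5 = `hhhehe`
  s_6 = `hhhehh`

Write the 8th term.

hhhhye

Stepping forward 2 times from hhhehh: hhhehh → hhhhyy, then the target.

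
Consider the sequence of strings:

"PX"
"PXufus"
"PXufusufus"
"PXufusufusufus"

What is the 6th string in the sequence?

Each term is the previous one with ufus appended.
From PXufusufusufus, 2 further steps: PXufusufusufus → PXufusufusufusufus → (answer).

PXufusufusufusufusufus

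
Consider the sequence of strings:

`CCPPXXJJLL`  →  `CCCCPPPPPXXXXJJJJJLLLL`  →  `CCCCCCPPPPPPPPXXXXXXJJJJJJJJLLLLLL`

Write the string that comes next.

CCCCCCCCPPPPPPPPPPPXXXXXXXXJJJJJJJJJJJLLLLLLLL

Each string has the form C^{2n} P^{3n-1} X^{2n} J^{3n-1} L^{2n} (n = 1, 2, …).
For the next term, n = 4, so the run lengths are 8, 11, 8, 11, 8.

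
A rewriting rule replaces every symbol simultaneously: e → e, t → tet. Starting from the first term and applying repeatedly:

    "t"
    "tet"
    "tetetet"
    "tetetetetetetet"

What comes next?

tetetetetetetetetetetetetetetet

Replace each of the 15 characters of tetetetetetetet in place — tet e tet e tet e tet e tet e tet e tet e tet — and concatenate.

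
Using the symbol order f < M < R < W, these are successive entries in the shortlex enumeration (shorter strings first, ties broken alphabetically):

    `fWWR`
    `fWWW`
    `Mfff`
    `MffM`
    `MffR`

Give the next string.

Treat MffR as a base-4 numeral over the given alphabet and add one, carrying through any trailing W's.

MffW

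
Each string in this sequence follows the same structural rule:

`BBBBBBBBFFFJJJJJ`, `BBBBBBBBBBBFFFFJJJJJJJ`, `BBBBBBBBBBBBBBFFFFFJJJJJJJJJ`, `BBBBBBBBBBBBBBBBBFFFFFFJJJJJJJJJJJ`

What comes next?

Reading off run lengths: B runs 8, 11, 14, 17; F runs 3, 4, 5, 6; J runs 5, 7, 9, 11 — each is linear in n, where the shown terms are n = 2, 3, 4, 5.
For the next term, n = 6, so the run lengths are 20, 7, 13.

BBBBBBBBBBBBBBBBBBBBFFFFFFFJJJJJJJJJJJJJ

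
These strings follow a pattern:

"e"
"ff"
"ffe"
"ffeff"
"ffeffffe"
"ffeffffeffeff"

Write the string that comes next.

ffeffffeffeffffeffffe

Each term (from the third on) is the previous term followed by the one before it: term 3 = ff·e = ffe.
So term 7 is ffeffffeffeff·ffeffffe.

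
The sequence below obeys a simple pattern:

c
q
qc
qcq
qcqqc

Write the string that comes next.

qcqqcqcq

Each term (from the third on) is the previous term followed by the one before it: term 3 = q·c = qc.
Continuing: qcqqc · qcq gives term 6.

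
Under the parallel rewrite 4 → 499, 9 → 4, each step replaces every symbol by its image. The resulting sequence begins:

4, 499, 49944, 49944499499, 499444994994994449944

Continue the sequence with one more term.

Rewriting the 21 symbols of 499444994994994449944 one by one yields 499 4 4 499 499 499 4 4 499 4 4 499 4 4 499 499 499 4 4 499 499; concatenated:

4994449949949944499444994449949949944499499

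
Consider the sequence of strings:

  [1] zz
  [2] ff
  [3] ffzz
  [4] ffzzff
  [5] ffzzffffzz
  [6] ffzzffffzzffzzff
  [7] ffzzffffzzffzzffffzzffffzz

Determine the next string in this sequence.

From term 3 onward, concatenate the last term with the second-to-last: ff·zz = ffzz, ffzz·ff = ffzzff, …
Continuing: ffzzffffzzffzzffffzzffffzz · ffzzffffzzffzzff gives term 8.

ffzzffffzzffzzffffzzffffzzffzzffffzzffzzff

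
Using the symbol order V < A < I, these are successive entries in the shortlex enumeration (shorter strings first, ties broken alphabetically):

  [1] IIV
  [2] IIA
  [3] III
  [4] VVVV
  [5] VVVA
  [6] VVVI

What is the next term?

VVAV

The successor of VVVI increments the rightmost position that isn't already I and resets every position after it to V.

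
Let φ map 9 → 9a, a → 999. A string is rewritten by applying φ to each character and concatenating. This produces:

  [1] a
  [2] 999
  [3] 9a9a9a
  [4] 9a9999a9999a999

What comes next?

9a9999a9a9a9a9999a9a9a9a9999a9a9a

Applying the rule to each of the 15 symbols of 9a9999a9999a999 gives the pieces 9a 999 9a 9a 9a 9a 999 9a 9a 9a 9a 999 9a 9a 9a, which concatenate to the answer.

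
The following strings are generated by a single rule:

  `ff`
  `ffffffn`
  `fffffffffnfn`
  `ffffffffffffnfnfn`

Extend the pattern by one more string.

Every step adds fff to the front and fn to the end of the previous string.
So the next term is fff·ffffffffffffnfnfn·fn.

fffffffffffffffnfnfnfn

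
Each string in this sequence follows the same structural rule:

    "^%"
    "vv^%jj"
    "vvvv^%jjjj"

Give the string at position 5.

vvvvvvvv^%jjjjjjjj

Each term wraps the previous one in vv on the left and jj on the right.
From vvvv^%jjjj, 2 further steps: vvvv^%jjjj → vvvvvv^%jjjjjj → (answer).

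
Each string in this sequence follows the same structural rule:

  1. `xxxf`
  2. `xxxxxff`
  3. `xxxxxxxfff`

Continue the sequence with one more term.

The n-th term is 2n-1 x's then n-1 f's, where the shown terms are n = 2, 3, 4.
At n = 5 the blocks have lengths 9, 4.

xxxxxxxxxffff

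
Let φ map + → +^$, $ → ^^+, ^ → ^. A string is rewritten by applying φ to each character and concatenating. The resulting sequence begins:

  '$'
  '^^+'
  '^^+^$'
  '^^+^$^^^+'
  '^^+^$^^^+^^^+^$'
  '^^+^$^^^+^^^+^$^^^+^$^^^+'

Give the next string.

^^+^$^^^+^^^+^$^^^+^$^^^+^^^+^$^^^+^^^+^$

φ(^^+^$^^^+^^^+^$^^^+^$^^^+) expands symbol-by-symbol to ^ ^ +^$ ^ ^^+ ^ ^ ^ +^$ ^ ^ ^ +^$ ^ ^^+ ^ ^ ^ +^$ ^ ^^+ ^ ^ ^ +^$; joining the 25 pieces gives the next term.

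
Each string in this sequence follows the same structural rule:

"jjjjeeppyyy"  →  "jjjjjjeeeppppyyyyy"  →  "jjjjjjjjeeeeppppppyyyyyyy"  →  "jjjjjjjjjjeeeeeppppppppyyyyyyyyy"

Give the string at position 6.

jjjjjjjjjjjjjjeeeeeeeppppppppppppyyyyyyyyyyyyy

The n-th term is 2n+2 j's then n+1 e's then 2n p's then 2n+1 y's (n = 1, 2, …).
For term 6, n = 6, so the run lengths are 14, 7, 12, 13.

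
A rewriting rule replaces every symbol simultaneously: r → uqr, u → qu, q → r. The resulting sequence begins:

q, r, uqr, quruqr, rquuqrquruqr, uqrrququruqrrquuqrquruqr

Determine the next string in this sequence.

Rewriting the 24 symbols of uqrrququruqrrquuqrquruqr one by one yields qu r uqr uqr r qu r qu uqr qu r uqr uqr r qu qu r uqr r qu uqr qu r uqr; concatenated:

quruqruqrrqurquuqrquruqruqrrququruqrrquuqrquruqr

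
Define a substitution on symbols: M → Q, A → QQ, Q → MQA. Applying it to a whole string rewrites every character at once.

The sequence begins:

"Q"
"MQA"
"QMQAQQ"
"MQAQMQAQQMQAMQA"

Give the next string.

QMQAQQMQAQMQAQQMQAMQAQMQAQQQMQAQQ

Applying the rule to each of the 15 symbols of MQAQMQAQQMQAMQA gives the pieces Q MQA QQ MQA Q MQA QQ MQA MQA Q MQA QQ Q MQA QQ, which concatenate to the answer.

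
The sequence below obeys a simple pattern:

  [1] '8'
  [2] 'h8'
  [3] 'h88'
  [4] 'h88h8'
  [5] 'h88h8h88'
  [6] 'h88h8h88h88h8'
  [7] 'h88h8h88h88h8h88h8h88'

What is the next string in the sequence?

h88h8h88h88h8h88h8h88h88h8h88h88h8

From term 3 onward, concatenate the last term with the second-to-last: h8·8 = h88, h88·h8 = h88h8, …
The next term joins h88h8h88h88h8h88h8h88 and h88h8h88h88h8.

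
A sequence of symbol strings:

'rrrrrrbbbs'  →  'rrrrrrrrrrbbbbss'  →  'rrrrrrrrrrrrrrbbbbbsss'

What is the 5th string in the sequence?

Reading off run lengths: r runs 6, 10, 14; b runs 3, 4, 5; s runs 1, 2, 3 — each is linear in n, where the shown terms are n = 2, 3, 4.
For term 5, n = 6, so the run lengths are 22, 7, 5.

rrrrrrrrrrrrrrrrrrrrrrbbbbbbbsssss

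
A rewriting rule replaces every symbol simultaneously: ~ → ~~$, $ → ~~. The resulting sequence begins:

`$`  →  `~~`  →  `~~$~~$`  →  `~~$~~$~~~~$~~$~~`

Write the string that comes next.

Rewriting the 16 symbols of ~~$~~$~~~~$~~$~~ one by one yields ~~$ ~~$ ~~ ~~$ ~~$ ~~ ~~$ ~~$ ~~$ ~~$ ~~ ~~$ ~~$ ~~ ~~$ ~~$; concatenated:

~~$~~$~~~~$~~$~~~~$~~$~~$~~$~~~~$~~$~~~~$~~$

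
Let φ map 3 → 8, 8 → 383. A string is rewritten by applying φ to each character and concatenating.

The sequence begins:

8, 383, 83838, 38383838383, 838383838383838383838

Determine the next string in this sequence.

3838383838383838383838383838383838383838383

Replace each of the 21 characters of 838383838383838383838 in place — 383 8 383 8 383 8 383 8 383 8 383 8 383 8 383 8 383 8 383 8 383 — and concatenate.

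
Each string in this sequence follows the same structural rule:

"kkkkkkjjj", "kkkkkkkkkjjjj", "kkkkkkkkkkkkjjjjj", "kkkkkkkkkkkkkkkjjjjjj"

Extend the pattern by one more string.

Term n consists of 3n k's, followed by n+1 j's, where the shown terms are n = 2, 3, 4, 5.
For the next term, n = 6, so the run lengths are 18, 7.

kkkkkkkkkkkkkkkkkkjjjjjjj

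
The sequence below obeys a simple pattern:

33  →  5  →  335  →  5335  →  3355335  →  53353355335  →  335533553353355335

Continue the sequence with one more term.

53353355335335533553353355335

Each term (from the third on) is the two preceding terms concatenated in order: term 3 = 33·5 = 335.
The next term joins 53353355335 and 335533553353355335.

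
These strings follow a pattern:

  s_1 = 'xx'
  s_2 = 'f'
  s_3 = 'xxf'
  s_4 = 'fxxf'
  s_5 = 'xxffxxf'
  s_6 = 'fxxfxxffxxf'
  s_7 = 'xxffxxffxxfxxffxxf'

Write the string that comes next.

Each term (from the third on) is the two preceding terms concatenated in order: term 3 = xx·f = xxf.
Continuing: fxxfxxffxxf · xxffxxffxxfxxffxxf gives term 8.

fxxfxxffxxfxxffxxffxxfxxffxxf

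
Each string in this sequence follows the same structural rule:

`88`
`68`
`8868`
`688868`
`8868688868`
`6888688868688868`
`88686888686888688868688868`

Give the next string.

688868886868886888686888686888688868688868

This is a Fibonacci-style word recurrence s(k) = s(k−2)·s(k−1): e.g. 88·68 = 8868.
Continuing: 6888688868688868 · 88686888686888688868688868 gives term 8.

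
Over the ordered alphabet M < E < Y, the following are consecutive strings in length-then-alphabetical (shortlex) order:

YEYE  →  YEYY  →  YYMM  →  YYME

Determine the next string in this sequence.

YYMY

Treat YYME as a base-3 numeral over the given alphabet and add one, carrying through any trailing Y's.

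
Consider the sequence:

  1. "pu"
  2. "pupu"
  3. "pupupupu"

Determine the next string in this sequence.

Each string is two copies of the previous one concatenated.
So the next term is two copies of pupupupu.

pupupupupupupupu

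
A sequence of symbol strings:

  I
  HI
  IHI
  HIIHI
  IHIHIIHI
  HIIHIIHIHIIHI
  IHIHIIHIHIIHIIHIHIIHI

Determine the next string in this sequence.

Each term (from the third on) is the two preceding terms concatenated in order: term 3 = I·HI = IHI.
Continuing: HIIHIIHIHIIHI · IHIHIIHIHIIHIIHIHIIHI gives term 8.

HIIHIIHIHIIHIIHIHIIHIHIIHIIHIHIIHI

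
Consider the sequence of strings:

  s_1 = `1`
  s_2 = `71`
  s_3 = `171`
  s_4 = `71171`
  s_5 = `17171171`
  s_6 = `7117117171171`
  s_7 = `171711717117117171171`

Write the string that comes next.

From term 3 onward, concatenate the second-to-last term with the last: 1·71 = 171, 71·171 = 71171, …
So term 8 is 7117117171171·171711717117117171171.

7117117171171171711717117117171171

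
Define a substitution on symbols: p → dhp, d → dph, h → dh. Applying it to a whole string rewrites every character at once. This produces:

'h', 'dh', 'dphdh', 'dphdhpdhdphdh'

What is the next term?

Replace each of the 13 characters of dphdhpdhdphdh in place — dph dhp dh dph dh dhp dph dh dph dhp dh dph dh — and concatenate.

dphdhpdhdphdhdhpdphdhdphdhpdhdphdh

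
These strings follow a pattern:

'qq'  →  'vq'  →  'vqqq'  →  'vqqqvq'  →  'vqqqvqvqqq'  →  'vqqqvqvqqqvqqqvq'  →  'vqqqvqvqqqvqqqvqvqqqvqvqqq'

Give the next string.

This is a Fibonacci-style word recurrence s(k) = s(k−1)·s(k−2): e.g. vq·qq = vqqq.
So term 8 is vqqqvqvqqqvqqqvqvqqqvqvqqq·vqqqvqvqqqvqqqvq.

vqqqvqvqqqvqqqvqvqqqvqvqqqvqqqvqvqqqvqqqvq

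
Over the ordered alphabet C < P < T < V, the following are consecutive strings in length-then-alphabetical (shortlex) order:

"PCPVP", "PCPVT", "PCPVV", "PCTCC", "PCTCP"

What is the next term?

PCTCT

Find the rightmost character of PCTCP below V, bump it to the next letter, and reset everything to its right to C.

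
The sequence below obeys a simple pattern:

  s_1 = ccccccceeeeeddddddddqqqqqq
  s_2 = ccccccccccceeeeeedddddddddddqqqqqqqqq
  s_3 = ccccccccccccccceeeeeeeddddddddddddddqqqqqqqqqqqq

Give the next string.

ccccccccccccccccccceeeeeeeedddddddddddddddddqqqqqqqqqqqqqqq

The n-th term is 4n-1 c's then n+3 e's then 3n+2 d's then 3n q's, where the shown terms are n = 2, 3, 4.
Setting n = 5 gives 19, 8, 17, 15 characters in each block.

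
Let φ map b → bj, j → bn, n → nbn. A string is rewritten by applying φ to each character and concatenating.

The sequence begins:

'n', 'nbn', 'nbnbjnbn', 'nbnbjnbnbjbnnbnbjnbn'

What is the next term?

nbnbjnbnbjbnnbnbjnbnbjbnbjnbnnbnbjnbnbjbnnbnbjnbn

φ(nbnbjnbnbjbnnbnbjnbn) expands symbol-by-symbol to nbn bj nbn bj bn nbn bj nbn bj bn bj nbn nbn bj nbn bj bn nbn bj nbn; joining the 20 pieces gives the next term.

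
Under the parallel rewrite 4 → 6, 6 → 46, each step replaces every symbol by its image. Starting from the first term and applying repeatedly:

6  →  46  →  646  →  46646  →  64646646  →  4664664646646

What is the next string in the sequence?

Rewriting the 13 symbols of 4664664646646 one by one yields 6 46 46 6 46 46 6 46 6 46 46 6 46; concatenated:

646466464664664646646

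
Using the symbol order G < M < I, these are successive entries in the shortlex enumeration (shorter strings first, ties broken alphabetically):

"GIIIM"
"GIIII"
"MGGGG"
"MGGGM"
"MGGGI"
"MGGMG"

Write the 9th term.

MGGIG

Continuing the enumeration 3 steps past MGGMG: MGGMG → MGGMM → MGGMI → (answer).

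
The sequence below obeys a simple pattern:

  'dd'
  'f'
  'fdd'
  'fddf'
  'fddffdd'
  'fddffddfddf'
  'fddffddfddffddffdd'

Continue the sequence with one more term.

fddffddfddffddffddfddffddfddf

Each term (from the third on) is the previous term followed by the one before it: term 3 = f·dd = fdd.
Continuing: fddffddfddffddffdd · fddffddfddf gives term 8.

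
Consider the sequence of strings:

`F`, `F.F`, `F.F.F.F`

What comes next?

Each string is two copies of the previous one joined by '.'.
Doubling F.F.F.F with '.' between the halves:

F.F.F.F.F.F.F.F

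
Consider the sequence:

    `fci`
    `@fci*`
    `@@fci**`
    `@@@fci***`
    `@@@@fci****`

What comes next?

s(k+1) = @·s(k)·*, so each term gains @ as a prefix and * as a suffix.
Applying this once more to @@@@fci****:

@@@@@fci*****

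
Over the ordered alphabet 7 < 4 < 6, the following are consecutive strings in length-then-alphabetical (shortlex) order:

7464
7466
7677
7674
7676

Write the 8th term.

Stepping forward 3 times from 7676: 7676 → 7647 → 7644, then the target.

7646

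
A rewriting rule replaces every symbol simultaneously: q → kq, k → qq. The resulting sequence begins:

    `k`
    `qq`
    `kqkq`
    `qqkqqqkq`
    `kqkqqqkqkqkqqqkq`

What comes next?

Replace each of the 16 characters of kqkqqqkqkqkqqqkq in place — qq kq qq kq kq kq qq kq qq kq qq kq kq kq qq kq — and concatenate.

qqkqqqkqkqkqqqkqqqkqqqkqkqkqqqkq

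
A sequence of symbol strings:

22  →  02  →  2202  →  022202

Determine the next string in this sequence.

2202022202

This is a Fibonacci-style word recurrence s(k) = s(k−2)·s(k−1): e.g. 22·02 = 2202.
Continuing: 2202 · 022202 gives term 5.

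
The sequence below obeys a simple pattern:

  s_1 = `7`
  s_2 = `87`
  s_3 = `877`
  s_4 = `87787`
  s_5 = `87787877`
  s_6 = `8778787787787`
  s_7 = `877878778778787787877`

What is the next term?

Each term (from the third on) is the previous term followed by the one before it: term 3 = 87·7 = 877.
The next term joins 877878778778787787877 and 8778787787787.

8778787787787877878778778787787787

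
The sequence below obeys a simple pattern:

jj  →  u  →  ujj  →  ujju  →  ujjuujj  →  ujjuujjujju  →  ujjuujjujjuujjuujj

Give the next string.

ujjuujjujjuujjuujjujjuujjujju

This is a Fibonacci-style word recurrence s(k) = s(k−1)·s(k−2): e.g. u·jj = ujj.
So term 8 is ujjuujjujjuujjuujj·ujjuujjujju.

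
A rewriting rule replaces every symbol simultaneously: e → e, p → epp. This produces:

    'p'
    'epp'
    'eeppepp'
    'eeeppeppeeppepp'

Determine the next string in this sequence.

eeeeppeppeeppeppeeeppeppeeppepp

φ(eeeppeppeeppepp) expands symbol-by-symbol to e e e epp epp e epp epp e e epp epp e epp epp; joining the 15 pieces gives the next term.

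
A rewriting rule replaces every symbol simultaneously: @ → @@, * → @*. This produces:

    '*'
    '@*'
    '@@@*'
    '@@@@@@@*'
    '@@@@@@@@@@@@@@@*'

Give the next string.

@@@@@@@@@@@@@@@@@@@@@@@@@@@@@@@*

φ(@@@@@@@@@@@@@@@*) expands symbol-by-symbol to @@ @@ @@ @@ @@ @@ @@ @@ @@ @@ @@ @@ @@ @@ @@ @*; joining the 16 pieces gives the next term.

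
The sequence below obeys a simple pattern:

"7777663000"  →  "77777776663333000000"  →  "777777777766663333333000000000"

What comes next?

Each string has the form 7^{3n+1} 6^{n+1} 3^{3n-2} 0^{3n} (n = 1, 2, …).
Setting n = 4 gives 13, 5, 10, 12 characters in each block.

7777777777777666663333333333000000000000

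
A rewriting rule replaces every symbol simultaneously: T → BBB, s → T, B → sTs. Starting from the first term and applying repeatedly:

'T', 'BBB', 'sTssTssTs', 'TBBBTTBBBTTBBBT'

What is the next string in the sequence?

BBBsTssTssTsBBBBBBsTssTssTsBBBBBBsTssTssTsBBB

Applying the rule to each of the 15 symbols of TBBBTTBBBTTBBBT gives the pieces BBB sTs sTs sTs BBB BBB sTs sTs sTs BBB BBB sTs sTs sTs BBB, which concatenate to the answer.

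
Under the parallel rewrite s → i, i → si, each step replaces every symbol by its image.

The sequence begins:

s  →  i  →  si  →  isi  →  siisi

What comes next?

Expanding siisi: s→i, i→si, i→si, s→i, i→si. Concatenated: i si si i si.

isisiisi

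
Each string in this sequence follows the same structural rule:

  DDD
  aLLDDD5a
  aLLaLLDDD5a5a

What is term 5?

Every step adds aLL to the front and 5a to the end of the previous string.
From aLLaLLDDD5a5a, 2 further steps: aLLaLLDDD5a5a → aLLaLLaLLDDD5a5a5a → (answer).

aLLaLLaLLaLLDDD5a5a5a5a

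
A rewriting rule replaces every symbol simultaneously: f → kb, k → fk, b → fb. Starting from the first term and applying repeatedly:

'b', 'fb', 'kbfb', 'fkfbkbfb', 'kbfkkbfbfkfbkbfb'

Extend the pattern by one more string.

Rewriting the 16 symbols of kbfkkbfbfkfbkbfb one by one yields fk fb kb fk fk fb kb fb kb fk kb fb fk fb kb fb; concatenated:

fkfbkbfkfkfbkbfbkbfkkbfbfkfbkbfb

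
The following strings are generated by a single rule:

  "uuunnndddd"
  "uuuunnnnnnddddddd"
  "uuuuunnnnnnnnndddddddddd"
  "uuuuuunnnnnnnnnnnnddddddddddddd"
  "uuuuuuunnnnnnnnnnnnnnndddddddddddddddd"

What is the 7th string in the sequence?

uuuuuuuuunnnnnnnnnnnnnnnnnnnnndddddddddddddddddddddd

The n-th term is n+2 u's then 3n n's then 3n+1 d's (n = 1, 2, …).
For term 7, n = 7, so the run lengths are 9, 21, 22.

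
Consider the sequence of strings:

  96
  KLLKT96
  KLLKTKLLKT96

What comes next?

Every step adds KLLKT at the front: s(k+1) = KLLKT·s(k).
So the next term is KLLKT·KLLKTKLLKT96.

KLLKTKLLKTKLLKT96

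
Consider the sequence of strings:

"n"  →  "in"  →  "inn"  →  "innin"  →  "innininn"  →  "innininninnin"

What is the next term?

innininninnininnininn

Each term (from the third on) is the previous term followed by the one before it: term 3 = in·n = inn.
Continuing: innininninnin · innininn gives term 7.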